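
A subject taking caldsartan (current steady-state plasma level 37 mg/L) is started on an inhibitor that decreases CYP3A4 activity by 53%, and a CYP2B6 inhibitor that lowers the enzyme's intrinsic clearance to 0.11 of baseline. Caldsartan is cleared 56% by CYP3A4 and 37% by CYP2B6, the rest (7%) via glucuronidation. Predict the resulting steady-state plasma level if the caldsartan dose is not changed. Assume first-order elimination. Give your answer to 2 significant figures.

The CYP3A4 pathway (56% of clearance) is reduced to 0.47× activity: 0.56 × 0.47 = 0.2632.
The CYP2B6 pathway (37% of clearance) is reduced to 0.11× activity: 0.37 × 0.11 = 0.0407.
The remaining 7% of clearance is unaffected.
New clearance relative to baseline: 0.2632 + 0.0407 + 0.07 = 0.3739.
New steady-state plasma level = 37 / 0.3739 = 99 mg/L (concentration scales inversely with clearance).

99 mg/L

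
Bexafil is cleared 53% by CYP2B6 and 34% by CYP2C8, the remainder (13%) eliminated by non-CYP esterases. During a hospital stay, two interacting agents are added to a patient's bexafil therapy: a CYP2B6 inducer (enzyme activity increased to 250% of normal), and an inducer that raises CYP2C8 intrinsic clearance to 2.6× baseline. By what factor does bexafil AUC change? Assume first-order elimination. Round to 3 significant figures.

0.428

CYP2B6: 0.53 × 2.5 = 1.325
CYP2C8: 0.34 × 2.6 = 0.884
Other: 0.13 (unchanged)
New clearance relative to baseline: 1.325 + 0.884 + 0.13 = 2.339.
Because AUC varies inversely with clearance, the combined effect is 1 / 2.339 = 0.428.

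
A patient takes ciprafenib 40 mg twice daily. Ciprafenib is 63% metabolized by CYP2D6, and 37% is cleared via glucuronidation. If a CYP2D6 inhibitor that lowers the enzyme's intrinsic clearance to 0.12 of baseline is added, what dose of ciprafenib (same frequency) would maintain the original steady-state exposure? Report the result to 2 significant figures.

18 mg

The CYP2D6 pathway (63% of clearance) drops to 0.12× activity: 0.63 × 0.12 = 0.0756.
The remaining 37% of clearance is unaffected.
Relative clearance = 0.0756 + 0.37 = 0.4456.
To maintain the same steady-state level, dose must scale with clearance: new dose = 40 × 0.4456 = 18 mg.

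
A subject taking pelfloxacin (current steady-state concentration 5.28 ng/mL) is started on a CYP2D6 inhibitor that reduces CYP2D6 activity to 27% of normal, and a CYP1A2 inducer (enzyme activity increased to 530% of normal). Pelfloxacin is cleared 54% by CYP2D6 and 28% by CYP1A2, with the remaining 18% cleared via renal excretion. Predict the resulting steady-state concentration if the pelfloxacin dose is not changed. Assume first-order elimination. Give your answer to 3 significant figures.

The CYP2D6 pathway (54% of clearance) is reduced to 0.27× activity: 0.54 × 0.27 = 0.1458.
The CYP1A2 pathway (28% of clearance) increases to 5.3× activity: 0.28 × 5.3 = 1.484.
Non-CYP routes (18%) are unchanged.
Relative clearance = 0.1458 + 1.484 + 0.18 = 1.8098.
Dividing the baseline by the relative clearance: 5.28 / 1.8098 = 2.92 ng/mL.

2.92 ng/mL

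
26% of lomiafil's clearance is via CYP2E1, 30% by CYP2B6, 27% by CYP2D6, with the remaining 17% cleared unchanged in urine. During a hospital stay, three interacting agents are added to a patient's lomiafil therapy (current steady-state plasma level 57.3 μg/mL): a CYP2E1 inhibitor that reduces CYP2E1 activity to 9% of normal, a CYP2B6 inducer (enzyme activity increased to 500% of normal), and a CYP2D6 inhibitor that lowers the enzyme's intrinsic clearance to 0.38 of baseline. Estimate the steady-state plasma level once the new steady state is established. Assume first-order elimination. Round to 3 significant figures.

The CYP2E1 pathway (26% of clearance) falls to 0.09× activity: 0.26 × 0.09 = 0.0234.
The CYP2B6 pathway (30% of clearance) rises to 5× activity: 0.3 × 5 = 1.5.
The CYP2D6 pathway (27% of clearance) drops to 0.38× activity: 0.27 × 0.38 = 0.1026.
Non-CYP routes (17%) are unchanged.
CL_new/CL_old = 0.0234 + 1.5 + 0.1026 + 0.17 = 1.796.
Steady-state plasma level ∝ 1/CL: new value = 57.3 / 1.796 = 31.9 μg/mL.

31.9 μg/mL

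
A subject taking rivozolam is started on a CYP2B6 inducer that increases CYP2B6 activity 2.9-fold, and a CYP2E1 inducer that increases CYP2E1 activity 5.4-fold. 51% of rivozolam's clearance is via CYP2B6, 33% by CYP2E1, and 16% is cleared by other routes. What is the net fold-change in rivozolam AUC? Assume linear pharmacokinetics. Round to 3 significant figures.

The CYP2B6 pathway (51% of clearance) rises to 2.9× activity: 0.51 × 2.9 = 1.479.
The CYP2E1 pathway (33% of clearance) rises to 5.4× activity: 0.33 × 5.4 = 1.782.
The remaining 16% of clearance is unaffected.
Relative clearance = 1.479 + 1.782 + 0.16 = 3.421.
AUC ∝ 1/CL: fold-change = 1 / 3.421 = 0.292.

0.292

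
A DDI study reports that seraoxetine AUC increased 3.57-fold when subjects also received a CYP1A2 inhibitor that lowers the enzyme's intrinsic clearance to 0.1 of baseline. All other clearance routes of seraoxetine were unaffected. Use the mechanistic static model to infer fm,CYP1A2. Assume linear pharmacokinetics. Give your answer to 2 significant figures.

CL'/CL = 1 / 3.57 = 0.2801
0.1·fm + (1 − fm) = 0.2801
fm = (0.2801 − 1) / (0.1 − 1) = 0.80

0.80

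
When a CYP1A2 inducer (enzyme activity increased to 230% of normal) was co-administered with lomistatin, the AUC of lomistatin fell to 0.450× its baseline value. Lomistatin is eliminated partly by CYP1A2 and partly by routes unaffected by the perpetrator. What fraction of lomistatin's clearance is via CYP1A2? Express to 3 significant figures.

0.940

CL'/CL = 1 / 0.450 = 2.222
2.3·fm + (1 − fm) = 2.222
fm = (2.222 − 1) / (2.3 − 1) = 0.940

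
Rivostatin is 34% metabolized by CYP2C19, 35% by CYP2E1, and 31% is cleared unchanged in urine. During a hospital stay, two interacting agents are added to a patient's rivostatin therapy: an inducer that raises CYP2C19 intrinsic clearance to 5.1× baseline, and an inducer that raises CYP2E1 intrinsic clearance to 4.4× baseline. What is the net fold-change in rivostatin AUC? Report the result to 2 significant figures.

0.28

The CYP2C19 pathway (34% of clearance) is boosted to 5.1× activity: 0.34 × 5.1 = 1.734.
The CYP2E1 pathway (35% of clearance) rises to 4.4× activity: 0.35 × 4.4 = 1.54.
Non-CYP routes (31%) are unchanged.
New clearance relative to baseline: 1.734 + 1.54 + 0.31 = 3.584.
Net AUC ratio = 1 / 3.584 = 0.28.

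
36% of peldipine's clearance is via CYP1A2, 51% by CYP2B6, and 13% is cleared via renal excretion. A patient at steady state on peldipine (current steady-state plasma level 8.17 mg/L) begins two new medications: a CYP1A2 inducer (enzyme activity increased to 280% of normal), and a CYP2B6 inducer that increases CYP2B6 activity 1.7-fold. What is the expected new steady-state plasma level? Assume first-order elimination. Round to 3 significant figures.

4.07 mg/L

The CYP1A2 pathway (36% of clearance) is boosted to 2.8× activity: 0.36 × 2.8 = 1.008.
The CYP2B6 pathway (51% of clearance) is boosted to 1.7× activity: 0.51 × 1.7 = 0.867.
Non-CYP routes (13%) are unchanged.
Relative clearance = 1.008 + 0.867 + 0.13 = 2.005.
Steady-state plasma level ∝ 1/CL: new value = 8.17 / 2.005 = 4.07 mg/L.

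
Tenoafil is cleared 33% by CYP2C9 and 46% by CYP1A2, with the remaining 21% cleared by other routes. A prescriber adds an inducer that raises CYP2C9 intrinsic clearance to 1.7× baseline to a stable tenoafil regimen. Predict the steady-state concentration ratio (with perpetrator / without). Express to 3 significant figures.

0.812

The CYP2C9 pathway (33% of clearance) rises to 1.7× activity: 0.33 × 1.7 = 0.561.
CYP1A2 (46%) and the residual 21% are unaffected.
Relative clearance = 0.561 + 0.46 + 0.21 = 1.231.
Steady-state concentration is inversely proportional to clearance, so the fold-change is 1 / 1.231 = 0.812.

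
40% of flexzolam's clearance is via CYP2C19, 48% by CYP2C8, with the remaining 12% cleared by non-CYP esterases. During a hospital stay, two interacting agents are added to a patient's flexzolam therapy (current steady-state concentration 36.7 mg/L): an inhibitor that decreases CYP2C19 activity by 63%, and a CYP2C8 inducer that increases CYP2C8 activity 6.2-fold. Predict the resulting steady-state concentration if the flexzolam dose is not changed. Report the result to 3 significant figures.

The CYP2C19 pathway (40% of clearance) is reduced to 0.37× activity: 0.4 × 0.37 = 0.148.
The CYP2C8 pathway (48% of clearance) is boosted to 6.2× activity: 0.48 × 6.2 = 2.976.
Non-CYP routes (12%) are unchanged.
New clearance relative to baseline: 0.148 + 2.976 + 0.12 = 3.244.
New steady-state concentration = 36.7 / 3.244 = 11.3 mg/L (concentration scales inversely with clearance).

11.3 mg/L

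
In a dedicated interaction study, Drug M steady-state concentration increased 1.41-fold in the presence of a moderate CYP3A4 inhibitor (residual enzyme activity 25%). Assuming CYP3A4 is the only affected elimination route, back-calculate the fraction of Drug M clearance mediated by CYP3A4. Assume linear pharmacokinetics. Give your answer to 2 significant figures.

0.39

Let x = fm,CYP3A4. Because steady-state concentration ∝ 1/CL, relative clearance fell to 1/1.41 = 0.7092.
Setting x·0.25 + (1 − x) = 0.7092 and solving: x = (0.7092 − 1)/(0.25 − 1) = 0.39.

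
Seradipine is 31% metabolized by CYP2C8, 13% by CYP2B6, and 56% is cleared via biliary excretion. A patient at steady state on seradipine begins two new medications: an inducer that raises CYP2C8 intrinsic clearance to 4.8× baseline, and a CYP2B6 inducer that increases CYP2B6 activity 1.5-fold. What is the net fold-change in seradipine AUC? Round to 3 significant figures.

The CYP2C8 pathway (31% of clearance) is boosted to 4.8× activity: 0.31 × 4.8 = 1.488.
The CYP2B6 pathway (13% of clearance) increases to 1.5× activity: 0.13 × 1.5 = 0.195.
The remaining 56% of clearance is unaffected.
CL_new/CL_old = 1.488 + 0.195 + 0.56 = 2.243.
AUC ∝ 1/CL: fold-change = 1 / 2.243 = 0.446.

0.446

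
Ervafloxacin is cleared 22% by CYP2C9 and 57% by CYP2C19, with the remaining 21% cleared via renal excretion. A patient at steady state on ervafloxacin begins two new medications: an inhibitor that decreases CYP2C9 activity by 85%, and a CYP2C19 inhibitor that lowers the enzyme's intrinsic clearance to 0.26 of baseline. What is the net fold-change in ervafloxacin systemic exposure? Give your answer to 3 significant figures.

CYP2C9: 0.22 × 0.15 = 0.033
CYP2C19: 0.57 × 0.26 = 0.1482
Other: 0.21 (unchanged)
Relative clearance = 0.033 + 0.1482 + 0.21 = 0.3912.
Net systemic exposure ratio = 1 / 0.3912 = 2.56.

2.56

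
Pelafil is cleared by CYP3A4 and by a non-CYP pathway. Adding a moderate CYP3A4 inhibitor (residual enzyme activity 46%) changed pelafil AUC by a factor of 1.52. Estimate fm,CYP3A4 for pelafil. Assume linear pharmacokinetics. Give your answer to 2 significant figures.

0.63

CL'/CL = 1 / 1.52 = 0.6579
0.46·fm + (1 − fm) = 0.6579
fm = (0.6579 − 1) / (0.46 − 1) = 0.63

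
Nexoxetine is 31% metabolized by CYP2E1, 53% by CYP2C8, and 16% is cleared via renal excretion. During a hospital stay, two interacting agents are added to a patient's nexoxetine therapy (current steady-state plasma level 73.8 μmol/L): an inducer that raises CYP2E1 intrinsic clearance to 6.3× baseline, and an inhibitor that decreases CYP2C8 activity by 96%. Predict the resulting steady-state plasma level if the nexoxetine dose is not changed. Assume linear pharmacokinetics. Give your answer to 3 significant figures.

The CYP2E1 pathway (31% of clearance) is boosted to 6.3× activity: 0.31 × 6.3 = 1.953.
The CYP2C8 pathway (53% of clearance) drops to 0.04× activity: 0.53 × 0.04 = 0.0212.
Non-CYP routes (16%) are unchanged.
Relative clearance = 1.953 + 0.0212 + 0.16 = 2.1342.
New steady-state plasma level = 73.8 / 2.1342 = 34.6 μmol/L (concentration scales inversely with clearance).

34.6 μmol/L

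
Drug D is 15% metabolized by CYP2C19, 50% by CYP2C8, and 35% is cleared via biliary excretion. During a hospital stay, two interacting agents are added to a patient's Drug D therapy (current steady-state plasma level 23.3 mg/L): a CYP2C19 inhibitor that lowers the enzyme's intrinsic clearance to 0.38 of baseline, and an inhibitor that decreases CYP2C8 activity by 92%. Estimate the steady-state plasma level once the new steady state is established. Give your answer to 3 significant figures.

52.1 mg/L

The CYP2C19 pathway (15% of clearance) falls to 0.38× activity: 0.15 × 0.38 = 0.057.
The CYP2C8 pathway (50% of clearance) is reduced to 0.08× activity: 0.5 × 0.08 = 0.04.
Non-CYP routes (35%) are unchanged.
Relative clearance = 0.057 + 0.04 + 0.35 = 0.447.
Steady-state plasma level ∝ 1/CL: new value = 23.3 / 0.447 = 52.1 mg/L.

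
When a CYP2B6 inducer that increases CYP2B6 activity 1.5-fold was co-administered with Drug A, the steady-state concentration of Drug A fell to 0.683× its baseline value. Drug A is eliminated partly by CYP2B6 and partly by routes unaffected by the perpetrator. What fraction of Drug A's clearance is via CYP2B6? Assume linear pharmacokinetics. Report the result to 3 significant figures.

Call the CYP2B6 fraction fm. After the interaction, CL_new/CL_old = fm × 1.5 + (1 − fm).
Steady-state concentration ratio = 1 / (new CL fraction), so new CL fraction = 1 / 0.683 = 1.464.
fm × 1.5 + 1 − fm = 1.464  ⇒  fm × (1.5 − 1) = 0.4641  ⇒  fm = 0.928.

0.928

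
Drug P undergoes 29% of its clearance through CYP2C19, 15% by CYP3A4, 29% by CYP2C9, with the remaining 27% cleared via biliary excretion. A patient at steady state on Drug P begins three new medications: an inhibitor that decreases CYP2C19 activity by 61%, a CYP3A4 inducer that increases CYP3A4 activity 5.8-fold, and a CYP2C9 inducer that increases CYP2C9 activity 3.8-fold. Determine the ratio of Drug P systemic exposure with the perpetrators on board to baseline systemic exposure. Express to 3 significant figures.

The CYP2C19 pathway (29% of clearance) is reduced to 0.39× activity: 0.29 × 0.39 = 0.1131.
The CYP3A4 pathway (15% of clearance) increases to 5.8× activity: 0.15 × 5.8 = 0.87.
The CYP2C9 pathway (29% of clearance) is boosted to 3.8× activity: 0.29 × 3.8 = 1.102.
The remaining 27% of clearance is unaffected.
New clearance relative to baseline: 0.1131 + 0.87 + 1.102 + 0.27 = 2.3551.
Systemic exposure ∝ 1/CL: fold-change = 1 / 2.3551 = 0.425.

0.425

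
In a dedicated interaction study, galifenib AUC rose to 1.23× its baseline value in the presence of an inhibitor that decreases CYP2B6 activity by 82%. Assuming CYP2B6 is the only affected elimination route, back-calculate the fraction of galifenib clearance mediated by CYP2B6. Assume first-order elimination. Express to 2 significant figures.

0.23

Write x for the fraction cleared via CYP2B6. The observed AUC change means clearance fell to 1/1.23 = 0.813 of baseline.
Setting x·0.18 + (1 − x) = 0.813 and solving: x = (0.813 − 1)/(0.18 − 1) = 0.23.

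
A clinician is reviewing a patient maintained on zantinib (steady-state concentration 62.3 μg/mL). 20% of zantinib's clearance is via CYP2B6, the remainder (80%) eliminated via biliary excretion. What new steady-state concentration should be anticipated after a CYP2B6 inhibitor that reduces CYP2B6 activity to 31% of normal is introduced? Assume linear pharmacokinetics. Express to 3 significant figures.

CYP2B6: 0.2 × 0.31 = 0.062
Other: 0.8 (unchanged)
Relative clearance = 0.062 + 0.8 = 0.862.
With dosing unchanged, steady-state concentration scales as 1/CL: 62.3 / 0.862 = 72.3 μg/mL.

72.3 μg/mL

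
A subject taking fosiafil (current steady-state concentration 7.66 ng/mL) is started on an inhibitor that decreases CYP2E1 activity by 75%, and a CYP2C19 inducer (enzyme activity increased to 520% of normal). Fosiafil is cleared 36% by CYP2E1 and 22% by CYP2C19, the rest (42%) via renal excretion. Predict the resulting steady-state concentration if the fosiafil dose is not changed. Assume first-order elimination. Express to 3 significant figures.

4.63 ng/mL

CYP2E1: 0.36 × 0.25 = 0.09
CYP2C19: 0.22 × 5.2 = 1.144
Other: 0.42 (unchanged)
New clearance relative to baseline: 0.09 + 1.144 + 0.42 = 1.654.
New steady-state concentration = 7.66 / 1.654 = 4.63 ng/mL (concentration scales inversely with clearance).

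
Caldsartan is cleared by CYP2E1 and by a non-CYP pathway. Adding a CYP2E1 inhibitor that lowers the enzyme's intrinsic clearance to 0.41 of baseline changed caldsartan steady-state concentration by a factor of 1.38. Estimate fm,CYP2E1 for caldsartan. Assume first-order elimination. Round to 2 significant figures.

CL'/CL = 1 / 1.38 = 0.7246
0.41·fm + (1 − fm) = 0.7246
fm = (0.7246 − 1) / (0.41 − 1) = 0.47

0.47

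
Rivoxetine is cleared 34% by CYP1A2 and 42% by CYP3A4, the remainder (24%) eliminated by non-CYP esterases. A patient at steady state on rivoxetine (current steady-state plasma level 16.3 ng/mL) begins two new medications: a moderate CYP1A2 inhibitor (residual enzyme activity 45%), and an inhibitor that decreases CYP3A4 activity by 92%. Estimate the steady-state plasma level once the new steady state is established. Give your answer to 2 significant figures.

38 ng/mL

The CYP1A2 pathway (34% of clearance) falls to 0.45× activity: 0.34 × 0.45 = 0.153.
The CYP3A4 pathway (42% of clearance) falls to 0.08× activity: 0.42 × 0.08 = 0.0336.
Non-CYP routes (24%) are unchanged.
New clearance relative to baseline: 0.153 + 0.0336 + 0.24 = 0.4266.
New steady-state plasma level = 16.3 / 0.4266 = 38 ng/mL (concentration scales inversely with clearance).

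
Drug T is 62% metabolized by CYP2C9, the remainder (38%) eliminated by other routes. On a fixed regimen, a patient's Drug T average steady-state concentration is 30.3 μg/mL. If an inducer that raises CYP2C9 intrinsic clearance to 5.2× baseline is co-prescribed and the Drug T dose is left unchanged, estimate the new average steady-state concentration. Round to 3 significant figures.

The CYP2C9 pathway (62% of clearance) is boosted to 5.2× activity: 0.62 × 5.2 = 3.224.
Non-CYP routes (38%) are unchanged.
CL_new/CL_old = 3.224 + 0.38 = 3.604.
With dosing unchanged, average steady-state concentration scales as 1/CL: 30.3 / 3.604 = 8.41 μg/mL.

8.41 μg/mL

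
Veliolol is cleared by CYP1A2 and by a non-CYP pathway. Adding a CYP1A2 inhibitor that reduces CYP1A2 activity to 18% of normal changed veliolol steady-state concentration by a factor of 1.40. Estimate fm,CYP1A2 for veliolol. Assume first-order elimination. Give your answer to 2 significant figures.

Let x = fm,CYP1A2. Because steady-state concentration ∝ 1/CL, relative clearance fell to 1/1.40 = 0.7143.
Only the CYP1A2 route changed, so 0.7143 = x·0.18 + (1 − x), giving x = 0.35.

0.35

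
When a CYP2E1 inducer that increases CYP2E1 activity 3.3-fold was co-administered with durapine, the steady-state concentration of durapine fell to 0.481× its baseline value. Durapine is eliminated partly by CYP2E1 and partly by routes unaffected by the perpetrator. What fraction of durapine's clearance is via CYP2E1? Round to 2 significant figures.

0.47

Let x = fm,CYP2E1. Because steady-state concentration ∝ 1/CL, relative clearance rose to 1/0.481 = 2.079.
Only the CYP2E1 route changed, so 2.079 = x·3.3 + (1 − x), giving x = 0.47.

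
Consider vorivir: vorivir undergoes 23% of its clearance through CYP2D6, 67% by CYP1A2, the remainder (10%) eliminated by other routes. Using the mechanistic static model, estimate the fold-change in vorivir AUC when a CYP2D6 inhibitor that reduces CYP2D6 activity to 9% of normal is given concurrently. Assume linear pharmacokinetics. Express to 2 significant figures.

The CYP2D6 pathway (23% of clearance) falls to 0.09× activity: 0.23 × 0.09 = 0.0207.
CYP1A2 (67%) and the residual 10% are unaffected.
CL_new/CL_old = 0.0207 + 0.67 + 0.1 = 0.7907.
Since AUC ∝ 1/CL, the ratio is 1 / 0.7907 = 1.3.

1.3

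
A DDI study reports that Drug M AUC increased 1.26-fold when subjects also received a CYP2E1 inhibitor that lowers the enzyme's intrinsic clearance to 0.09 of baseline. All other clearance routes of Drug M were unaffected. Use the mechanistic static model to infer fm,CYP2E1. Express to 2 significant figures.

Call the CYP2E1 fraction fm. After the interaction, CL_new/CL_old = fm × 0.09 + (1 − fm).
AUC ratio = 1 / (new CL fraction), so new CL fraction = 1 / 1.26 = 0.7937.
fm × 0.09 + 1 − fm = 0.7937  ⇒  fm × (0.09 − 1) = −0.2063  ⇒  fm = 0.23.

0.23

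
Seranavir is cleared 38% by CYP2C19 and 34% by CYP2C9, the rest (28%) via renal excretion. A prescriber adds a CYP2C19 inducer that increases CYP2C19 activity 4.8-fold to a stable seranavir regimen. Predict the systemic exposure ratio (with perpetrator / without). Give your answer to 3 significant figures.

The CYP2C19 pathway (38% of clearance) rises to 4.8× activity: 0.38 × 4.8 = 1.824.
CYP2C9 (34%) and the residual 28% are unaffected.
CL_new/CL_old = 1.824 + 0.34 + 0.28 = 2.444.
Since systemic exposure ∝ 1/CL, the ratio is 1 / 2.444 = 0.409.

0.409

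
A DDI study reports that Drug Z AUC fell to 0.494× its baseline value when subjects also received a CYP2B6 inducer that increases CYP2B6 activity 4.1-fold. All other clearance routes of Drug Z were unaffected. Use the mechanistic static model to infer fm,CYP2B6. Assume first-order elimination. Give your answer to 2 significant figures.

Let fm be the CYP2B6 fraction. New clearance relative to baseline = fm × 4.1 + (1 − fm).
AUC ratio = 1 / (new CL fraction), so new CL fraction = 1 / 0.494 = 2.024.
fm × 4.1 + 1 − fm = 2.024  ⇒  fm × (4.1 − 1) = 1.024  ⇒  fm = 0.33.

0.33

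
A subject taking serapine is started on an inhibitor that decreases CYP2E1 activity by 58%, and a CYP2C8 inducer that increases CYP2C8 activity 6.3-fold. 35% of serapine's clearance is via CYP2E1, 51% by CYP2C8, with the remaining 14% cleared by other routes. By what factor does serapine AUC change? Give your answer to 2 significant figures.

0.29

The CYP2E1 pathway (35% of clearance) falls to 0.42× activity: 0.35 × 0.42 = 0.147.
The CYP2C8 pathway (51% of clearance) increases to 6.3× activity: 0.51 × 6.3 = 3.213.
The remaining 14% of clearance is unaffected.
New clearance relative to baseline: 0.147 + 3.213 + 0.14 = 3.5.
Net AUC ratio = 1 / 3.5 = 0.29.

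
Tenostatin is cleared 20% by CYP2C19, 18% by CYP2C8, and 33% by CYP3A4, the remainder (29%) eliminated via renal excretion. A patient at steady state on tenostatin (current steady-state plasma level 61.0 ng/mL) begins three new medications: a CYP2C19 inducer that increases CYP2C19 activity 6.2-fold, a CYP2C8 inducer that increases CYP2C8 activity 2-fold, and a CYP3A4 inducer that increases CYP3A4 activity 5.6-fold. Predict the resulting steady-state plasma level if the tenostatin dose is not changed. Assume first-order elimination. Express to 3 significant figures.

The CYP2C19 pathway (20% of clearance) is boosted to 6.2× activity: 0.2 × 6.2 = 1.24.
The CYP2C8 pathway (18% of clearance) is boosted to 2× activity: 0.18 × 2 = 0.36.
The CYP3A4 pathway (33% of clearance) is boosted to 5.6× activity: 0.33 × 5.6 = 1.848.
Non-CYP routes (29%) are unchanged.
New clearance relative to baseline: 1.24 + 0.36 + 1.848 + 0.29 = 3.738.
New steady-state plasma level = 61.0 / 3.738 = 16.3 ng/mL (concentration scales inversely with clearance).

16.3 ng/mL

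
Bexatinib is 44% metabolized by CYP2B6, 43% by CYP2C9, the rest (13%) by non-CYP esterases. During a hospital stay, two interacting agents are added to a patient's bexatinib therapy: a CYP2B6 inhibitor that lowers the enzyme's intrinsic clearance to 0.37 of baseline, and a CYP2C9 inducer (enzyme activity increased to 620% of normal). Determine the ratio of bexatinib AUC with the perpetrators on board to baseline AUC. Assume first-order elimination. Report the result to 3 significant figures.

CYP2B6: 0.44 × 0.37 = 0.1628
CYP2C9: 0.43 × 6.2 = 2.666
Other: 0.13 (unchanged)
New clearance relative to baseline: 0.1628 + 2.666 + 0.13 = 2.9588.
Net AUC ratio = 1 / 2.9588 = 0.338.

0.338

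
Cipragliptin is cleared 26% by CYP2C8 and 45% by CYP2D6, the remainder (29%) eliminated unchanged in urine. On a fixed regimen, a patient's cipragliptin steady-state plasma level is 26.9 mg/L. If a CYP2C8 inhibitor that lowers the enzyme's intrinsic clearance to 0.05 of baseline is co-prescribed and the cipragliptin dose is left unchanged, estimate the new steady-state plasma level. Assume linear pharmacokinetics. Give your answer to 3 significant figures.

35.7 mg/L

The CYP2C8 pathway (26% of clearance) falls to 0.05× activity: 0.26 × 0.05 = 0.013.
CYP2D6 (45%) and the residual 29% are unaffected.
New clearance relative to baseline: 0.013 + 0.45 + 0.29 = 0.753.
New steady-state plasma level = baseline ÷ relative clearance = 26.9 / 0.753 = 35.7 mg/L.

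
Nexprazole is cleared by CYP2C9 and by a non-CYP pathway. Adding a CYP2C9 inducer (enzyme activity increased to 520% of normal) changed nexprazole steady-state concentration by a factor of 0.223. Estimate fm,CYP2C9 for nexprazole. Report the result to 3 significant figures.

Call the CYP2C9 fraction fm. After the interaction, CL_new/CL_old = fm × 5.2 + (1 − fm).
Steady-state concentration ratio = 1 / (new CL fraction), so new CL fraction = 1 / 0.223 = 4.484.
fm × 5.2 + 1 − fm = 4.484  ⇒  fm × (5.2 − 1) = 3.484  ⇒  fm = 0.830.

0.830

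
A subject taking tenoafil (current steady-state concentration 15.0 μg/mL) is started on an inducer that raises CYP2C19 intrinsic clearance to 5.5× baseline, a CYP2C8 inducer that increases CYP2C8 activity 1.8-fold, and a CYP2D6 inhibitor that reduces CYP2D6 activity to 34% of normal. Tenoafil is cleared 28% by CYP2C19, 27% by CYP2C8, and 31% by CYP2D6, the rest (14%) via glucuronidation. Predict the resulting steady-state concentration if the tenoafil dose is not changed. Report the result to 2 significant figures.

The CYP2C19 pathway (28% of clearance) rises to 5.5× activity: 0.28 × 5.5 = 1.54.
The CYP2C8 pathway (27% of clearance) increases to 1.8× activity: 0.27 × 1.8 = 0.486.
The CYP2D6 pathway (31% of clearance) drops to 0.34× activity: 0.31 × 0.34 = 0.1054.
Non-CYP routes (14%) are unchanged.
CL_new/CL_old = 1.54 + 0.486 + 0.1054 + 0.14 = 2.2714.
Dividing the baseline by the relative clearance: 15.0 / 2.2714 = 6.6 μg/mL.

6.6 μg/mL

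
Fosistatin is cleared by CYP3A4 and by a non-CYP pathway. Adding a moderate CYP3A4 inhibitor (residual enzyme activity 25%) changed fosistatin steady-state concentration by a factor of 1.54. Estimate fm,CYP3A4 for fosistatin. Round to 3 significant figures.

Let x = fm,CYP3A4. Because steady-state concentration ∝ 1/CL, relative clearance fell to 1/1.54 = 0.6494.
Setting x·0.25 + (1 − x) = 0.6494 and solving: x = (0.6494 − 1)/(0.25 − 1) = 0.468.

0.468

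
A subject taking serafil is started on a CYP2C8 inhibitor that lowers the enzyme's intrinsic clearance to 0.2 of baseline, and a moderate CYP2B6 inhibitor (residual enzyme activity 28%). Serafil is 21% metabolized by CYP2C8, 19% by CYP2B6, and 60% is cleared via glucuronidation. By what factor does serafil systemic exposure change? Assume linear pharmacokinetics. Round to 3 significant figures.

1.44

CYP2C8: 0.21 × 0.2 = 0.042
CYP2B6: 0.19 × 0.28 = 0.0532
Other: 0.6 (unchanged)
New clearance relative to baseline: 0.042 + 0.0532 + 0.6 = 0.6952.
Systemic exposure ∝ 1/CL: fold-change = 1 / 0.6952 = 1.44.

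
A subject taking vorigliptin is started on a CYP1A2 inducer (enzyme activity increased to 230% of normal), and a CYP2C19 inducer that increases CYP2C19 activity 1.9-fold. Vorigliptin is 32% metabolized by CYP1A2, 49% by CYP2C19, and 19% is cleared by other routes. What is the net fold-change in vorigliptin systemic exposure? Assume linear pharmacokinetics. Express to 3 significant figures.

0.539

The CYP1A2 pathway (32% of clearance) rises to 2.3× activity: 0.32 × 2.3 = 0.736.
The CYP2C19 pathway (49% of clearance) increases to 1.9× activity: 0.49 × 1.9 = 0.931.
Non-CYP routes (19%) are unchanged.
New clearance relative to baseline: 0.736 + 0.931 + 0.19 = 1.857.
Because systemic exposure varies inversely with clearance, the combined effect is 1 / 1.857 = 0.539.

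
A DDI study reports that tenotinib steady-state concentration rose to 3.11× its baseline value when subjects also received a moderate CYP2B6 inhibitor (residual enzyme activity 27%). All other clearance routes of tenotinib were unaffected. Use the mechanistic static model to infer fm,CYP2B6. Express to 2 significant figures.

0.93

Let x = fm,CYP2B6. Because steady-state concentration ∝ 1/CL, relative clearance fell to 1/3.11 = 0.3215.
Setting x·0.27 + (1 − x) = 0.3215 and solving: x = (0.3215 − 1)/(0.27 − 1) = 0.93.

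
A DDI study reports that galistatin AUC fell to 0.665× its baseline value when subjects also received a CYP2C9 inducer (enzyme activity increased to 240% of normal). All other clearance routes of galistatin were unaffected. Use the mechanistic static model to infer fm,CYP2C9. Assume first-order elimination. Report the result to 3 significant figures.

Write x for the fraction cleared via CYP2C9. The observed AUC change means clearance rose to 1/0.665 = 1.504 of baseline.
Only the CYP2C9 route changed, so 1.504 = x·2.4 + (1 − x), giving x = 0.360.

0.360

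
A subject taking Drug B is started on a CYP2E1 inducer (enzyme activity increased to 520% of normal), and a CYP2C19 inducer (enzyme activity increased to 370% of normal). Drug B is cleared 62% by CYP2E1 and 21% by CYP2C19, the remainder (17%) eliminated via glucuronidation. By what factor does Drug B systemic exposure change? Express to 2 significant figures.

0.24

CYP2E1: 0.62 × 5.2 = 3.224
CYP2C19: 0.21 × 3.7 = 0.777
Other: 0.17 (unchanged)
CL_new/CL_old = 3.224 + 0.777 + 0.17 = 4.171.
Because systemic exposure varies inversely with clearance, the combined effect is 1 / 4.171 = 0.24.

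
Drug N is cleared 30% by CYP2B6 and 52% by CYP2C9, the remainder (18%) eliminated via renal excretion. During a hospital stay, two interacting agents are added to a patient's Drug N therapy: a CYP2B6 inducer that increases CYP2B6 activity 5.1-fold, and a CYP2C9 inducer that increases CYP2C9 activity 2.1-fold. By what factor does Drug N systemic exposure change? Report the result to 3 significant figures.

0.357

CYP2B6: 0.3 × 5.1 = 1.53
CYP2C9: 0.52 × 2.1 = 1.092
Other: 0.18 (unchanged)
Relative clearance = 1.53 + 1.092 + 0.18 = 2.802.
Net systemic exposure ratio = 1 / 2.802 = 0.357.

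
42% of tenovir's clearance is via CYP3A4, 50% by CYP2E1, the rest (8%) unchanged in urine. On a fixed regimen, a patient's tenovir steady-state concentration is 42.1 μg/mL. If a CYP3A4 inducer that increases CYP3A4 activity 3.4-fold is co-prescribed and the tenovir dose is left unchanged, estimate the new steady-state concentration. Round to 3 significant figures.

The CYP3A4 pathway (42% of clearance) is boosted to 3.4× activity: 0.42 × 3.4 = 1.428.
CYP2E1 (50%) and the residual 8% are unaffected.
Relative clearance = 1.428 + 0.5 + 0.08 = 2.008.
With dosing unchanged, steady-state concentration scales as 1/CL: 42.1 / 2.008 = 21.0 μg/mL.

21.0 μg/mL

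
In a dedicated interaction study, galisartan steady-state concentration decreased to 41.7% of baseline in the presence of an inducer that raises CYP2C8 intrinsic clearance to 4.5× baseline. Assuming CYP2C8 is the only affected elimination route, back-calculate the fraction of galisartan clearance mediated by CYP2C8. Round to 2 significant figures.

0.40

Let x = fm,CYP2C8. Because steady-state concentration ∝ 1/CL, relative clearance rose to 1/0.417 = 2.398.
Only the CYP2C8 route changed, so 2.398 = x·4.5 + (1 − x), giving x = 0.40.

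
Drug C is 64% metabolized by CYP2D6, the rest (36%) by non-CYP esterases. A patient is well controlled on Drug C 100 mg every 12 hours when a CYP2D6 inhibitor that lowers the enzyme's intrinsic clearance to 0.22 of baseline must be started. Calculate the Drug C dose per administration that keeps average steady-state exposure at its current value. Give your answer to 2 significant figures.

50 mg

The CYP2D6 pathway (64% of clearance) falls to 0.22× activity: 0.64 × 0.22 = 0.1408.
The remaining 36% of clearance is unaffected.
New clearance relative to baseline: 0.1408 + 0.36 = 0.5008.
Exposure is unchanged when dose changes in proportion to clearance. New dose = 100 mg × 0.5008 = 50 mg.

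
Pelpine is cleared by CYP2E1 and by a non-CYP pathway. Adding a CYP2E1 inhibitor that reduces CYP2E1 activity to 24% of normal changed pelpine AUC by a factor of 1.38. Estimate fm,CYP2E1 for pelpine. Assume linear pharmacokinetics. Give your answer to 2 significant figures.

0.36

Let x = fm,CYP2E1. Because AUC ∝ 1/CL, relative clearance fell to 1/1.38 = 0.7246.
Setting x·0.24 + (1 − x) = 0.7246 and solving: x = (0.7246 − 1)/(0.24 − 1) = 0.36.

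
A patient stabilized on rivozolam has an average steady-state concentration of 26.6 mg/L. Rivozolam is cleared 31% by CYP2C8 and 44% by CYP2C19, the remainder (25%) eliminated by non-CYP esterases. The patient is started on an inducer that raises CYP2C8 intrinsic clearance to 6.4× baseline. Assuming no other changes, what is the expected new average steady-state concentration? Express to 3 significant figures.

9.95 mg/L

The CYP2C8 pathway (31% of clearance) rises to 6.4× activity: 0.31 × 6.4 = 1.984.
CYP2C19 (44%) and the residual 25% are unaffected.
New clearance relative to baseline: 1.984 + 0.44 + 0.25 = 2.674.
With dosing unchanged, average steady-state concentration scales as 1/CL: 26.6 / 2.674 = 9.95 mg/L.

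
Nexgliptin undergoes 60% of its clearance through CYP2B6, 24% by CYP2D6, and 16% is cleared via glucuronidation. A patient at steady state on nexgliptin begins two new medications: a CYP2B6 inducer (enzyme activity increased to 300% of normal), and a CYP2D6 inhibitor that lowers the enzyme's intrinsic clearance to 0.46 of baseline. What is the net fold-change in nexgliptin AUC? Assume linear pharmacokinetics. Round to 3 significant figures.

CYP2B6: 0.6 × 3 = 1.8
CYP2D6: 0.24 × 0.46 = 0.1104
Other: 0.16 (unchanged)
New clearance relative to baseline: 1.8 + 0.1104 + 0.16 = 2.0704.
AUC ∝ 1/CL: fold-change = 1 / 2.0704 = 0.483.

0.483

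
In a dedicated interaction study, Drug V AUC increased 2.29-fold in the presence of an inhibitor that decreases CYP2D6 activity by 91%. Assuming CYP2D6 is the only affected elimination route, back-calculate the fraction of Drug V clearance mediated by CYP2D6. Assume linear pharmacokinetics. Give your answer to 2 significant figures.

Write x for the fraction cleared via CYP2D6. The observed AUC change means clearance fell to 1/2.29 = 0.4367 of baseline.
Only the CYP2D6 route changed, so 0.4367 = x·0.09 + (1 − x), giving x = 0.62.

0.62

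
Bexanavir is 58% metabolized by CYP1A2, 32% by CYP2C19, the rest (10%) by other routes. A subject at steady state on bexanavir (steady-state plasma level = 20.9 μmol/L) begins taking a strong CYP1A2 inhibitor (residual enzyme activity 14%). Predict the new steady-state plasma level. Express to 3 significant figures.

CYP1A2: 0.58 × 0.14 = 0.0812
CYP2C19: 0.32 (unchanged)
Other: 0.1 (unchanged)
New clearance relative to baseline: 0.0812 + 0.32 + 0.1 = 0.5012.
New steady-state plasma level = baseline ÷ relative clearance = 20.9 / 0.5012 = 41.7 μmol/L.

41.7 μmol/L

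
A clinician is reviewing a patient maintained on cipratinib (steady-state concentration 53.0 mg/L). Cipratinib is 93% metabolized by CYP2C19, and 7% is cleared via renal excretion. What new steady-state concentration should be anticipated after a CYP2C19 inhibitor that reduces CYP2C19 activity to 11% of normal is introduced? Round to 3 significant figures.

The CYP2C19 pathway (93% of clearance) is reduced to 0.11× activity: 0.93 × 0.11 = 0.1023.
Non-CYP routes (7%) are unchanged.
Relative clearance = 0.1023 + 0.07 = 0.1723.
With dosing unchanged, steady-state concentration scales as 1/CL: 53.0 / 0.1723 = 308 mg/L.

308 mg/L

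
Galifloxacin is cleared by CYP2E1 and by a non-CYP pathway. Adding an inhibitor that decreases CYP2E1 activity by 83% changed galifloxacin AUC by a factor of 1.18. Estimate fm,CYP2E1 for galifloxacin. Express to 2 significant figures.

0.18

Let fm be the CYP2E1 fraction. New clearance relative to baseline = fm × 0.17 + (1 − fm).
AUC ratio = 1 / (new CL fraction), so new CL fraction = 1 / 1.18 = 0.8475.
fm × 0.17 + 1 − fm = 0.8475  ⇒  fm × (0.17 − 1) = −0.1525  ⇒  fm = 0.18.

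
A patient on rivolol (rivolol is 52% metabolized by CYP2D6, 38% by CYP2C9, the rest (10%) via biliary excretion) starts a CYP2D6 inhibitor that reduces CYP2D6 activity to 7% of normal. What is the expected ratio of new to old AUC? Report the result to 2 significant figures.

The CYP2D6 pathway (52% of clearance) drops to 0.07× activity: 0.52 × 0.07 = 0.0364.
CYP2C9 (38%) and the residual 10% are unaffected.
CL_new/CL_old = 0.0364 + 0.38 + 0.1 = 0.5164.
AUC ratio = CL_old/CL_new = 1 / 0.5164 = 1.9.

1.9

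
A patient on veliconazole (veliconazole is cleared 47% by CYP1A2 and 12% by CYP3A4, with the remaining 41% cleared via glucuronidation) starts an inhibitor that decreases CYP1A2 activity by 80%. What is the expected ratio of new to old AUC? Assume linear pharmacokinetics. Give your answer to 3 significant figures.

The CYP1A2 pathway (47% of clearance) drops to 0.2× activity: 0.47 × 0.2 = 0.094.
CYP3A4 (12%) and the residual 41% are unaffected.
CL_new/CL_old = 0.094 + 0.12 + 0.41 = 0.624.
AUC ratio = CL_old/CL_new = 1 / 0.624 = 1.60.

1.60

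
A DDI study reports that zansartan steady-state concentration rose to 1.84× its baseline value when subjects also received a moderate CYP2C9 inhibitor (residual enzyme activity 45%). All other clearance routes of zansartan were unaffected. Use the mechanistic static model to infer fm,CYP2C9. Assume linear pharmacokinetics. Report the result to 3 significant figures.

0.830

Let x = fm,CYP2C9. Because steady-state concentration ∝ 1/CL, relative clearance fell to 1/1.84 = 0.5435.
Only the CYP2C9 route changed, so 0.5435 = x·0.45 + (1 − x), giving x = 0.830.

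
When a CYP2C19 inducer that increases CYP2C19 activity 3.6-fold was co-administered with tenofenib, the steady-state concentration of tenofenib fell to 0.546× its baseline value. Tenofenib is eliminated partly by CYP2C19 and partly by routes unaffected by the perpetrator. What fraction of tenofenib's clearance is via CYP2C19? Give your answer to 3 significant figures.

0.320

Let fm be the CYP2C19 fraction. New clearance relative to baseline = fm × 3.6 + (1 − fm).
Steady-state concentration ratio = 1 / (new CL fraction), so new CL fraction = 1 / 0.546 = 1.832.
fm × 3.6 + 1 − fm = 1.832  ⇒  fm × (3.6 − 1) = 0.8315  ⇒  fm = 0.320.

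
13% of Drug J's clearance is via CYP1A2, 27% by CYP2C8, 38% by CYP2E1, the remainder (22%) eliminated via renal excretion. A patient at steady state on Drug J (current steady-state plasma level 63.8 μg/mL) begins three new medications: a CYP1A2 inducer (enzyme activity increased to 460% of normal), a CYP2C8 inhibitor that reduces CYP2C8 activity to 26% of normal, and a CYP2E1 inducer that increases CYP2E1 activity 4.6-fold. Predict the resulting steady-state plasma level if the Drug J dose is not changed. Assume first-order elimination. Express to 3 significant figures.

24.2 μg/mL

CYP1A2: 0.13 × 4.6 = 0.598
CYP2C8: 0.27 × 0.26 = 0.0702
CYP2E1: 0.38 × 4.6 = 1.748
Other: 0.22 (unchanged)
CL_new/CL_old = 0.598 + 0.0702 + 1.748 + 0.22 = 2.6362.
New steady-state plasma level = 63.8 / 2.6362 = 24.2 μg/mL (concentration scales inversely with clearance).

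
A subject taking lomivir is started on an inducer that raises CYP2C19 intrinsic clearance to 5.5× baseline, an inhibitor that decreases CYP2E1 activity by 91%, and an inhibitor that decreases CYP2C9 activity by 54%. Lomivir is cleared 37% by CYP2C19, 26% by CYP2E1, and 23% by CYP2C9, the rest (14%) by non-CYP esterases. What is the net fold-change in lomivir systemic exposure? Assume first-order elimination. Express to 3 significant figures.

0.434

The CYP2C19 pathway (37% of clearance) is boosted to 5.5× activity: 0.37 × 5.5 = 2.035.
The CYP2E1 pathway (26% of clearance) drops to 0.09× activity: 0.26 × 0.09 = 0.0234.
The CYP2C9 pathway (23% of clearance) drops to 0.46× activity: 0.23 × 0.46 = 0.1058.
Non-CYP routes (14%) are unchanged.
CL_new/CL_old = 2.035 + 0.0234 + 0.1058 + 0.14 = 2.3042.
Because systemic exposure varies inversely with clearance, the combined effect is 1 / 2.3042 = 0.434.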